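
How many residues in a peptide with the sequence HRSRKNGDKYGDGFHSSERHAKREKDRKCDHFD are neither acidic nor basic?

Acidic: D, E. Basic: K, R, H. All other residues are neither.
Matching residues: S3, N6, G7, Y10, G11, G13, F14, S16, S17, A21, C29, F32.

12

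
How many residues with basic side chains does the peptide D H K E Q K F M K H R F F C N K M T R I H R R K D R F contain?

13

Lysine (K), arginine (R), and histidine (H) have basic, nitrogen-containing side chains.
Matching residues: H2, K3, K6, K9, H10, R11, K16, R19, H21, R22, R23, K24, R26.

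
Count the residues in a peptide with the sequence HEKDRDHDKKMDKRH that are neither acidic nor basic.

1

Acidic: D, E. Basic: K, R, H. All other residues are neither.
Matching residues: M11.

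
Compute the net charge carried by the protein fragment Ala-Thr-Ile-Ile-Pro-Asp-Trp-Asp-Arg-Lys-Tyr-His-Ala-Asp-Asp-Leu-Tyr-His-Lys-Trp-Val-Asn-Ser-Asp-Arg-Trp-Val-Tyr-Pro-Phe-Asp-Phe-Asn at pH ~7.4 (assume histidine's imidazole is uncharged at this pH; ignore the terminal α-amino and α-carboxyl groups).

At pH ~7.4 the Lys and Arg side chains are protonated (+1), the Asp and Glu side chains are deprotonated (−1), and with His taken as neutral all other side chains carry no charge.
Positive (K, R): Arg9, Lys10, Lys19, Arg25 → +4.
Negative (D, E): Asp6, Asp8, Asp14, Asp15, Asp24, Asp31 → −6.
Net charge = (+4) + (−6) = −2.

-2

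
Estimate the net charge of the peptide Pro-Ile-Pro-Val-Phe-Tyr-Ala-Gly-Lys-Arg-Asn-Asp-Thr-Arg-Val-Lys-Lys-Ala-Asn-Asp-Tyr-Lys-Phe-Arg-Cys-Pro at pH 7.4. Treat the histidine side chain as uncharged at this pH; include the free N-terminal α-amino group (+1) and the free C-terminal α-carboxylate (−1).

+5

The side chains ionized at physiological pH are Lys/Arg (+1) and Asp/Glu (−1); with His treated as neutral, nothing else contributes.
Positive (K, R): Lys9, Arg10, Arg14, Lys16, Lys17, Lys22, Arg24 → +7.
Negative (D, E): Asp12, Asp20 → −2.
The N-terminus (+1) and C-terminus (−1) cancel.
Net charge = (+7) + (−2) = +5.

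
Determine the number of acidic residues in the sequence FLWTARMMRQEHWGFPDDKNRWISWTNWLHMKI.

Only D (aspartate) and E (glutamate) carry a side-chain carboxylic acid.
Matching residues: E11, D17, D18.

3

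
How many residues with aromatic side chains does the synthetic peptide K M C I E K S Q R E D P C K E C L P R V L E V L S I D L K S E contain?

0

The aromatic amino acids are Phe (F, benzyl), Trp (W, indole), and Tyr (Y, phenol).
None of the 31 residues belong to this group.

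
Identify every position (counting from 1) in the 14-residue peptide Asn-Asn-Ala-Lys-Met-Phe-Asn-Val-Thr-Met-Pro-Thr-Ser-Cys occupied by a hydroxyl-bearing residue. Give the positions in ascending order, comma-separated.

The –OH-bearing residues are Ser, Thr (aliphatic alcohols), and Tyr (phenol).
Matching residues: Thr9, Thr12, Ser13.

9, 12, 13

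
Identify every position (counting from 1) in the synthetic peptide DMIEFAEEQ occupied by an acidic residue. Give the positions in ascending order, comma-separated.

Aspartate (D) and glutamate (E) have carboxylic-acid side chains and are the acidic amino acids.
Matching residues: D1, E4, E7, E8.

1, 4, 7, 8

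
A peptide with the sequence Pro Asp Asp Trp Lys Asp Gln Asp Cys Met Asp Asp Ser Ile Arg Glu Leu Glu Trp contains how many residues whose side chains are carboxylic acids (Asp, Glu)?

8

Matching residues: Asp2, Asp3, Asp6, Asp8, Asp11, Asp12, Glu16, Glu18.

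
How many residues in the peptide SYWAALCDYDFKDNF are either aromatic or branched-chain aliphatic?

Aromatic: F, W, Y. Branched-chain aliphatic: I, L, V.
Aromatic residues here: Y2, W3, Y9, F11, F15 (5).
Branched-chain aliphatic residues here: L6 (1).
The two groups share no amino acid, so total = 5 + 1 = 6.

6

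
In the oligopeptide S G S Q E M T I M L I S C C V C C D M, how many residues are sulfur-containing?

7

Cysteine (C, thiol) and methionine (M, thioether) are the two sulfur-containing amino acids.
Matching residues: M6, M9, C13, C14, C16, C17, M19.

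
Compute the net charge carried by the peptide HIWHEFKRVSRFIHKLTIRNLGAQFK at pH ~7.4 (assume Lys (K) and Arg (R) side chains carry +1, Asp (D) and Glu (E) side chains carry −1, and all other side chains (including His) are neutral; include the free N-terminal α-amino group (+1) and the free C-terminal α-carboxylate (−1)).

Positive (K, R): K7, R8, R11, K15, R19, K26 → +6.
Negative (D, E): E5 → −1.
The N-terminus (+1) and C-terminus (−1) cancel.
Net charge = (+6) + (−1) = +5.

+5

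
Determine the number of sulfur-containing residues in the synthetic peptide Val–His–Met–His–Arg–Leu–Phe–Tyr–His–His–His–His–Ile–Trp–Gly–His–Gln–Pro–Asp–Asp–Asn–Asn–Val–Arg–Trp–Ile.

1

The sulfur-bearing residues are cysteine (–SH) and methionine (–S–CH₃).
Matching residues: Met3.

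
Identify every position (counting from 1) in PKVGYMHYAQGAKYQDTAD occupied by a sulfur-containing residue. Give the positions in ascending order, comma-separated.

6

Only Cys (C) and Met (M) have a sulfur atom in the side chain.
Matching residues: M6.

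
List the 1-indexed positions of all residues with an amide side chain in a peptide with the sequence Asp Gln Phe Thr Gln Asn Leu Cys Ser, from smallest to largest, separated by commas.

2, 5, 6

Asparagine (N) and glutamine (Q) have uncharged amide side chains.
Matching residues: Gln2, Gln5, Asn6.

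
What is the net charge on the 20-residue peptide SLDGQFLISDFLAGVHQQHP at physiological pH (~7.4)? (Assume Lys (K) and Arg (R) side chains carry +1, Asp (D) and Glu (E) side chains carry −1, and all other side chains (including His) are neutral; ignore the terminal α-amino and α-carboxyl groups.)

-2

Positive (K, R): none → +0.
Negative (D, E): D3, D10 → −2.
Net charge = (+0) + (−2) = −2.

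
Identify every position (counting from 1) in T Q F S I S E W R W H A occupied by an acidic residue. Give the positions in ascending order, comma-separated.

Matching residues: E7.

7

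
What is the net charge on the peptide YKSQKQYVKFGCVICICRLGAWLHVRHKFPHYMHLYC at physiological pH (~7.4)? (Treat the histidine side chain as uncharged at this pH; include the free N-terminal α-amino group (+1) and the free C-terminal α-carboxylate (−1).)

+6

At pH ~7.4 the Lys and Arg side chains are protonated (+1), the Asp and Glu side chains are deprotonated (−1), and with His taken as neutral all other side chains carry no charge.
Positive (K, R): K2, K5, K9, R18, R26, K28 → +6.
Negative (D, E): none → −0.
The N-terminus (+1) and C-terminus (−1) cancel.
Net charge = (+6) + (−0) = +6.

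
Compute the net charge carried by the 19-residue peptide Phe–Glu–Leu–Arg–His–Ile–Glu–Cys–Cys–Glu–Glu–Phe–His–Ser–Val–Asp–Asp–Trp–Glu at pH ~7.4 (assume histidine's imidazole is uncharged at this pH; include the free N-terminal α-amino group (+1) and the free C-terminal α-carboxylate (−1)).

Near pH 7.4, K and R contribute +1 each, D and E contribute −1 each, and every other side chain (His included, as stated) is uncharged.
Positive (K, R): Arg4 → +1.
Negative (D, E): Glu2, Glu7, Glu10, Glu11, Asp16, Asp17, Glu19 → −7.
The N-terminus (+1) and C-terminus (−1) cancel.
Net charge = (+1) + (−7) = −6.

-6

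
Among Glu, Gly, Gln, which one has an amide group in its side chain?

Asparagine (N) and glutamine (Q) have uncharged amide side chains.
Of the listed options, only Gln belongs to this group.

Gln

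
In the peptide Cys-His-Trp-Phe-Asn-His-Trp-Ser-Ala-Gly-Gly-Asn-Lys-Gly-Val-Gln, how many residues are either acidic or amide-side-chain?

Acidic: D, E. Amide-side-chain: N, Q.
Acidic residues here: none (0).
Amide-side-chain residues here: Asn5, Asn12, Gln16 (3).
The two groups share no amino acid, so total = 0 + 3 = 3.

3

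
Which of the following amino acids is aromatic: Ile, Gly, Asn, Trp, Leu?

Trp

The aromatic amino acids are Phe (F, benzyl), Trp (W, indole), and Tyr (Y, phenol).
Of the listed options, only Trp belongs to this group.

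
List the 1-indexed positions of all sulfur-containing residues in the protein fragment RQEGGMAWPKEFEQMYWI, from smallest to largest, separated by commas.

6, 15

Only Cys (C) and Met (M) have a sulfur atom in the side chain.
Matching residues: M6, M15.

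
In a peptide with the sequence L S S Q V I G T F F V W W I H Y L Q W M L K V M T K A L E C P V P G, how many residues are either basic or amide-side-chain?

Basic: H, K, R. Amide-side-chain: N, Q.
Basic residues here: H15, K22, K26 (3).
Amide-side-chain residues here: Q4, Q18 (2).
The two groups share no amino acid, so total = 3 + 2 = 5.

5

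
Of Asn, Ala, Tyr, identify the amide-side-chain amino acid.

The amide-side-chain residues are Asn (N) and Gln (Q).
Of the listed options, only Asn belongs to this group.

Asn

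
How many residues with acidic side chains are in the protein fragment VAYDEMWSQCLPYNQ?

2

The acidic residues are Asp (D) and Glu (E), whose side chains end in a carboxylate group.
Matching residues: D4, E5.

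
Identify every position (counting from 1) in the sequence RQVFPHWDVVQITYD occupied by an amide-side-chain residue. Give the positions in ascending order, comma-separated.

2, 11

Asparagine (N) and glutamine (Q) have uncharged amide side chains.
Matching residues: Q2, Q11.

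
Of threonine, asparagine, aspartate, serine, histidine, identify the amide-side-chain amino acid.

Only N (asparagine) and Q (glutamine) carry a side-chain carboxamide.
Of the listed options, only asparagine belongs to this group.

asparagine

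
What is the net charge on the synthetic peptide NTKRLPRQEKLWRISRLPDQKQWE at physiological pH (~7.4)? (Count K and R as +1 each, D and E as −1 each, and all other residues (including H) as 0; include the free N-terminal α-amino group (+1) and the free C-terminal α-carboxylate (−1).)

+4

Positive (K, R): K3, R4, R7, K10, R13, R16, K21 → +7.
Negative (D, E): E9, D19, E24 → −3.
The N-terminus (+1) and C-terminus (−1) cancel.
Net charge = (+7) + (−3) = +4.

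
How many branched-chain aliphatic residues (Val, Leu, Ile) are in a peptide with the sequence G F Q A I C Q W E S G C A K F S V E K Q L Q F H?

Matching residues: I5, V17, L21.

3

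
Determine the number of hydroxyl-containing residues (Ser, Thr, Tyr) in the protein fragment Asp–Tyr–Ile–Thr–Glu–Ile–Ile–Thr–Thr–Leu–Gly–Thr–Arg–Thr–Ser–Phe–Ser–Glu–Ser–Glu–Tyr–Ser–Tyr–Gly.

Matching residues: Tyr2, Thr4, Thr8, Thr9, Thr12, Thr14, Ser15, Ser17, Ser19, Tyr21, Ser22, Tyr23.

12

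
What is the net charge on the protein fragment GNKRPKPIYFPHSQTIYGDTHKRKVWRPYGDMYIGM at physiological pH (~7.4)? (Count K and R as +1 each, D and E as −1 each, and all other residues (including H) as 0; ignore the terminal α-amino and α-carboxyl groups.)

Positive (K, R): K3, R4, K6, K22, R23, K24, R27 → +7.
Negative (D, E): D19, D31 → −2.
Net charge = (+7) + (−2) = +5.

+5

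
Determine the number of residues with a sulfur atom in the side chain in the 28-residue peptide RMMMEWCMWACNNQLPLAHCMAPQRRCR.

The sulfur-bearing residues are cysteine (–SH) and methionine (–S–CH₃).
Matching residues: M2, M3, M4, C7, M8, C11, C20, M21, C27.

9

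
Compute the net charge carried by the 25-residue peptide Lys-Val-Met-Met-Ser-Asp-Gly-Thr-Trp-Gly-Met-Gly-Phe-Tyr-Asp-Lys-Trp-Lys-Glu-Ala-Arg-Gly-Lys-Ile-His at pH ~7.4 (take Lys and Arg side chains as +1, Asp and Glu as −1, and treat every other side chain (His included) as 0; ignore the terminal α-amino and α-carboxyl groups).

+2

Positive (K, R): Lys1, Lys16, Lys18, Arg21, Lys23 → +5.
Negative (D, E): Asp6, Asp15, Glu19 → −3.
Net charge = (+5) + (−3) = +2.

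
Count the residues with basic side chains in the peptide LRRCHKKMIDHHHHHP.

10

Lysine (K), arginine (R), and histidine (H) have basic, nitrogen-containing side chains.
Matching residues: R2, R3, H5, K6, K7, H11, H12, H13, H14, H15.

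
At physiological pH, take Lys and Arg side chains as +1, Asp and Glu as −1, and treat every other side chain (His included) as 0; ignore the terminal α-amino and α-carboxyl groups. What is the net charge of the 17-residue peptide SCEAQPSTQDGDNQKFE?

Positive (K, R): K15 → +1.
Negative (D, E): E3, D10, D12, E17 → −4.
Net charge = (+1) + (−4) = −3.

-3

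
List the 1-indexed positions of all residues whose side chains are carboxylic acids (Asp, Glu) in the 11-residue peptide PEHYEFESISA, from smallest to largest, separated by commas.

Matching residues: E2, E5, E7.

2, 5, 7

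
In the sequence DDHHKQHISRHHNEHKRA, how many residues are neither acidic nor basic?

5

Acidic: D, E. Basic: K, R, H. All other residues are neither.
Matching residues: Q6, I8, S9, N13, A18.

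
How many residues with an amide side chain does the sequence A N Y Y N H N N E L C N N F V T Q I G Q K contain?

8

Only N (asparagine) and Q (glutamine) carry a side-chain carboxamide.
Matching residues: N2, N5, N7, N8, N12, N13, Q17, Q20.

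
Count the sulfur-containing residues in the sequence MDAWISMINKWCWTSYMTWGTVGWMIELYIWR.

Only Cys (C) and Met (M) have a sulfur atom in the side chain.
Matching residues: M1, M7, C12, M17, M25.

5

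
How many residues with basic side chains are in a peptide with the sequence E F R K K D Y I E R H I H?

6

Lysine (K), arginine (R), and histidine (H) have basic, nitrogen-containing side chains.
Matching residues: R3, K4, K5, R10, H11, H13.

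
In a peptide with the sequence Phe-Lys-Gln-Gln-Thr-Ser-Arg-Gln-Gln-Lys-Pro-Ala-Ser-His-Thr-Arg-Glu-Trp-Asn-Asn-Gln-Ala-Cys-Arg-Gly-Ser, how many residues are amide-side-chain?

7

The amide-side-chain residues are Asn (N) and Gln (Q).
Matching residues: Gln3, Gln4, Gln8, Gln9, Asn19, Asn20, Gln21.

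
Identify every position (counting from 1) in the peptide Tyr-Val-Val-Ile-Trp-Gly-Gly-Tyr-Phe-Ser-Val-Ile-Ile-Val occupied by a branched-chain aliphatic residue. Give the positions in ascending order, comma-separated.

V, L, and I make up the branched-chain aliphatic group.
Matching residues: Val2, Val3, Ile4, Val11, Ile12, Ile13, Val14.

2, 3, 4, 11, 12, 13, 14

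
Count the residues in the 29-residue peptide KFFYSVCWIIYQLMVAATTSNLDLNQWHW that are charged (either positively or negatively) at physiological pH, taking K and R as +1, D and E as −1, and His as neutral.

Charged side chains at pH ~7.4: K, R (positive); D, E (negative).
Matching residues: K1, D23.

2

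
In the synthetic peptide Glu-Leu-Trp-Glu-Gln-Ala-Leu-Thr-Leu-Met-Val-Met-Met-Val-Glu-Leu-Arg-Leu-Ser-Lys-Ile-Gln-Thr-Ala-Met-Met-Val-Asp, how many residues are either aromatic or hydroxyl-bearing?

4

Aromatic: F, W, Y. Hydroxyl-bearing: S, T, Y.
Aromatic residues here: Trp3 (1).
Hydroxyl-bearing residues here: Thr8, Ser19, Thr23 (3).
(Y belongs to both groups, but none appear in this sequence.) Total = 1 + 3 = 4.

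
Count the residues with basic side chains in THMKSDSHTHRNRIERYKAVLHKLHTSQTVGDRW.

12

The basic amino acids are Lys (K), Arg (R), and His (H).
Matching residues: H2, K4, H8, H10, R11, R13, R16, K18, H22, K23, H25, R33.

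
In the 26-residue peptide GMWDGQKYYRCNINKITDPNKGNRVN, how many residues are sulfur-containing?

Only Cys (C) and Met (M) have a sulfur atom in the side chain.
Matching residues: M2, C11.

2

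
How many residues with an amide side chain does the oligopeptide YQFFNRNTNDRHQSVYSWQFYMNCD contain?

Asparagine (N) and glutamine (Q) have uncharged amide side chains.
Matching residues: Q2, N5, N7, N9, Q13, Q19, N23.

7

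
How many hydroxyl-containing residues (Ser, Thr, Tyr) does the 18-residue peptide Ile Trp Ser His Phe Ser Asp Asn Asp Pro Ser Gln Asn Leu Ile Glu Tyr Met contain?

Matching residues: Ser3, Ser6, Ser11, Tyr17.

4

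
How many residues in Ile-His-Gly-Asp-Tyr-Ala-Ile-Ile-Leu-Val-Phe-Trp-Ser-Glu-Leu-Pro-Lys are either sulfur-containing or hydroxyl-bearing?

2

Sulfur-containing: C, M. Hydroxyl-bearing: S, T, Y.
Sulfur-containing residues here: none (0).
Hydroxyl-bearing residues here: Tyr5, Ser13 (2).
The two groups share no amino acid, so total = 0 + 2 = 2.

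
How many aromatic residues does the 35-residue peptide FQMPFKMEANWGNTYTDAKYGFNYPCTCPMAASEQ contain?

7

F, W, and Y each carry an aromatic ring on the side chain.
Matching residues: F1, F5, W11, Y15, Y20, F22, Y24.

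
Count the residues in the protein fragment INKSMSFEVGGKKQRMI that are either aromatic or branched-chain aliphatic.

4

Aromatic: F, W, Y. Branched-chain aliphatic: I, L, V.
Aromatic residues here: F7 (1).
Branched-chain aliphatic residues here: I1, V9, I17 (3).
The two groups share no amino acid, so total = 1 + 3 = 4.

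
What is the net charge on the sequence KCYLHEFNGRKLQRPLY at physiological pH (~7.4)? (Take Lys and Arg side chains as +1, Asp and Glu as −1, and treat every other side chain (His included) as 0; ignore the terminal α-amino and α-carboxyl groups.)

Positive (K, R): K1, R10, K11, R14 → +4.
Negative (D, E): E6 → −1.
Net charge = (+4) + (−1) = +3.

+3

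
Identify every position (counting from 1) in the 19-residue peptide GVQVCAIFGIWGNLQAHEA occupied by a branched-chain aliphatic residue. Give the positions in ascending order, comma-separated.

V, L, and I make up the branched-chain aliphatic group.
Matching residues: V2, V4, I7, I10, L14.

2, 4, 7, 10, 14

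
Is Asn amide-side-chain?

Yes

The amide-side-chain residues are Asn (N) and Gln (Q).
Asparagine is in this group.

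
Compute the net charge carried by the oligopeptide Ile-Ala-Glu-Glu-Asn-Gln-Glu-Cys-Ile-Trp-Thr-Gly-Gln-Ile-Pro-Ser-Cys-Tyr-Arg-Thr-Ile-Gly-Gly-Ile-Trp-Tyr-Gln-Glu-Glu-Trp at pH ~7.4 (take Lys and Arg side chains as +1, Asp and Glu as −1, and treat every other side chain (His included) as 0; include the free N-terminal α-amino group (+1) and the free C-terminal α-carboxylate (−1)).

Positive (K, R): Arg19 → +1.
Negative (D, E): Glu3, Glu4, Glu7, Glu28, Glu29 → −5.
The N-terminus (+1) and C-terminus (−1) cancel.
Net charge = (+1) + (−5) = −4.

-4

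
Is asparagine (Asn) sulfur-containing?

No

Cysteine (C, thiol) and methionine (M, thioether) are the two sulfur-containing amino acids.
Asparagine is not in this group.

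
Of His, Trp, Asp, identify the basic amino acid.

The basic amino acids are Lys (K), Arg (R), and His (H).
Of the listed options, only His belongs to this group.

His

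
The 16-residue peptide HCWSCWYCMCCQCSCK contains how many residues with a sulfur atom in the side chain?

8

Cysteine (C, thiol) and methionine (M, thioether) are the two sulfur-containing amino acids.
Matching residues: C2, C5, C8, M9, C10, C11, C13, C15.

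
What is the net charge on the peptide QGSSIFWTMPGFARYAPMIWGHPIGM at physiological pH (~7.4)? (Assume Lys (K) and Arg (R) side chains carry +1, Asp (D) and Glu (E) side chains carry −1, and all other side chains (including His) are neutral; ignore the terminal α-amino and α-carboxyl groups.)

+1

Positive (K, R): R14 → +1.
Negative (D, E): none → −0.
Net charge = (+1) + (−0) = +1.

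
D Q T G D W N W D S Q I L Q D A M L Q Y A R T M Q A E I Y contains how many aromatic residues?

The aromatic amino acids are Phe (F, benzyl), Trp (W, indole), and Tyr (Y, phenol).
Matching residues: W6, W8, Y20, Y29.

4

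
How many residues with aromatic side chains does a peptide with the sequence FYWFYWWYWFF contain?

11

F, W, and Y each carry an aromatic ring on the side chain.
Matching residues: F1, Y2, W3, F4, Y5, W6, W7, Y8, W9, F10, F11.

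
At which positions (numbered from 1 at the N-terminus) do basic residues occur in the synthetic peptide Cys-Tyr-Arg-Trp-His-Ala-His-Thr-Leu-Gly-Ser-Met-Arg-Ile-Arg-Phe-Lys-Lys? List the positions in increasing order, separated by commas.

K, R, and H are the three residues with basic side chains (ε-amine, guanidinium, and imidazole respectively).
Matching residues: Arg3, His5, His7, Arg13, Arg15, Lys17, Lys18.

3, 5, 7, 13, 15, 17, 18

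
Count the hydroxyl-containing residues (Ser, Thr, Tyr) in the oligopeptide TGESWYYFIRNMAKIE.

Matching residues: T1, S4, Y6, Y7.

4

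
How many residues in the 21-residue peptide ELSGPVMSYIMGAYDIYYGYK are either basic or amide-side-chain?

1

Basic: H, K, R. Amide-side-chain: N, Q.
Basic residues here: K21 (1).
Amide-side-chain residues here: none (0).
The two groups share no amino acid, so total = 1 + 0 = 1.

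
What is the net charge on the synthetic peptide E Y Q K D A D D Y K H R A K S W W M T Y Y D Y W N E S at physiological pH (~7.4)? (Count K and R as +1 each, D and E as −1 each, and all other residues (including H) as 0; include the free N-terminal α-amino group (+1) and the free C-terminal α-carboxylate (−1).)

-2

Positive (K, R): K4, K10, R12, K14 → +4.
Negative (D, E): E1, D5, D7, D8, D22, E26 → −6.
The N-terminus (+1) and C-terminus (−1) cancel.
Net charge = (+4) + (−6) = −2.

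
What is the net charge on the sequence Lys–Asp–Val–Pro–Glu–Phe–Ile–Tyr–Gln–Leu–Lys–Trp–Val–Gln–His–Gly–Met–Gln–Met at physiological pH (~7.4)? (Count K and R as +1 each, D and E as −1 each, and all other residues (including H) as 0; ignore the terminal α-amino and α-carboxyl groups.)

0

Positive (K, R): Lys1, Lys11 → +2.
Negative (D, E): Asp2, Glu5 → −2.
Net charge = (+2) + (−2) = 0.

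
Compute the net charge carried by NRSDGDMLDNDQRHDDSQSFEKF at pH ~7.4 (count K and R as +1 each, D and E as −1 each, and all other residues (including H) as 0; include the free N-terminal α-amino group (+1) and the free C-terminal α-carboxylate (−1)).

Positive (K, R): R2, R13, K22 → +3.
Negative (D, E): D4, D6, D9, D11, D15, D16, E21 → −7.
The N-terminus (+1) and C-terminus (−1) cancel.
Net charge = (+3) + (−7) = −4.

-4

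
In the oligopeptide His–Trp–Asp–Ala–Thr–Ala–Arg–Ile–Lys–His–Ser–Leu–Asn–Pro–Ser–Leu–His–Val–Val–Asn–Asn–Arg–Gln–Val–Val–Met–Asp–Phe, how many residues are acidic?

2

Only D (aspartate) and E (glutamate) carry a side-chain carboxylic acid.
Matching residues: Asp3, Asp27.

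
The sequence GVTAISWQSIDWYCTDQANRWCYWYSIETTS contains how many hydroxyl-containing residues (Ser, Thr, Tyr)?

Matching residues: T3, S6, S9, Y13, T15, Y23, Y25, S26, T29, T30, S31.

11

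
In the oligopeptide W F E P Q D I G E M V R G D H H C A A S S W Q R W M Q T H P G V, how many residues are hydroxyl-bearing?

3

Serine (S), threonine (T), and tyrosine (Y) each carry a hydroxyl group on the side chain.
Matching residues: S20, S21, T28.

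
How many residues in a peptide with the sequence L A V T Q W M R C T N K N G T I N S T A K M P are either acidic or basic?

3

Acidic: D, E. Basic: H, K, R.
Acidic residues here: none (0).
Basic residues here: R8, K12, K21 (3).
The two groups share no amino acid, so total = 0 + 3 = 3.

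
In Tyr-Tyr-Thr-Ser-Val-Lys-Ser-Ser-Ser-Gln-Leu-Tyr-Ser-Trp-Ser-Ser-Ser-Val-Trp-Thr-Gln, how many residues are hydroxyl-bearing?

S, T, and Y are the three residues with a side-chain hydroxyl.
Matching residues: Tyr1, Tyr2, Thr3, Ser4, Ser7, Ser8, Ser9, Tyr12, Ser13, Ser15, Ser16, Ser17, Thr20.

13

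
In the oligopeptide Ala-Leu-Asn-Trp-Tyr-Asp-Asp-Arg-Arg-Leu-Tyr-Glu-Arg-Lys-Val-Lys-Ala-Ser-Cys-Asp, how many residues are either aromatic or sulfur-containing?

4

Aromatic: F, W, Y. Sulfur-containing: C, M.
Aromatic residues here: Trp4, Tyr5, Tyr11 (3).
Sulfur-containing residues here: Cys19 (1).
The two groups share no amino acid, so total = 3 + 1 = 4.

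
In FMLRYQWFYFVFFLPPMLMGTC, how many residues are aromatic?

8

F, W, and Y each carry an aromatic ring on the side chain.
Matching residues: F1, Y5, W7, F8, Y9, F10, F12, F13.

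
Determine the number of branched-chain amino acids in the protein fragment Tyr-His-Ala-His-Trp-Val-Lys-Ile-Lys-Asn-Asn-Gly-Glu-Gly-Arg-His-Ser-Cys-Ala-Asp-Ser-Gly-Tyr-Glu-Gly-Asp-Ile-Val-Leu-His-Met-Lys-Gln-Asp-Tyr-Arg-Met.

Valine (V), leucine (L), and isoleucine (I) are the branched-chain amino acids.
Matching residues: Val6, Ile8, Ile27, Val28, Leu29.

5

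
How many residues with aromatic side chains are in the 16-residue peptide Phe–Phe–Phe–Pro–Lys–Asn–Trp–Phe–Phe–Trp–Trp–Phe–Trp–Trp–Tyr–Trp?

Phenylalanine (F), tryptophan (W), and tyrosine (Y) have aromatic ring side chains.
Matching residues: Phe1, Phe2, Phe3, Trp7, Phe8, Phe9, Trp10, Trp11, Phe12, Trp13, Trp14, Tyr15, Trp16.

13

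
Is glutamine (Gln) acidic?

The acidic residues are Asp (D) and Glu (E), whose side chains end in a carboxylate group.
Glutamine is not in this group.

No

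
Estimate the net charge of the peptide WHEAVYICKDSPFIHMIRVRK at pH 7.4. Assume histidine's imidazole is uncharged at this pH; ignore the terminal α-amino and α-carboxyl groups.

The side chains ionized at physiological pH are Lys/Arg (+1) and Asp/Glu (−1); with His treated as neutral, nothing else contributes.
Positive (K, R): K9, R18, R20, K21 → +4.
Negative (D, E): E3, D10 → −2.
Net charge = (+4) + (−2) = +2.

+2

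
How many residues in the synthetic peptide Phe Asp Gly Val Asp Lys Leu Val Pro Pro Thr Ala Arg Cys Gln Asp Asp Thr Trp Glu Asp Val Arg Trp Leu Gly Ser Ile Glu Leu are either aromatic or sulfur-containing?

4

Aromatic: F, W, Y. Sulfur-containing: C, M.
Aromatic residues here: Phe1, Trp19, Trp24 (3).
Sulfur-containing residues here: Cys14 (1).
The two groups share no amino acid, so total = 3 + 1 = 4.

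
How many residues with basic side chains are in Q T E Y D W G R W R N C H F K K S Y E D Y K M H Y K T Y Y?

K, R, and H are the three residues with basic side chains (ε-amine, guanidinium, and imidazole respectively).
Matching residues: R8, R10, H13, K15, K16, K22, H24, K26.

8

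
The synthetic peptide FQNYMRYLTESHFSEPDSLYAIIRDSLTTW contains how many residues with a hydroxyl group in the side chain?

Serine (S), threonine (T), and tyrosine (Y) each carry a hydroxyl group on the side chain.
Matching residues: Y4, Y7, T9, S11, S14, S18, Y20, S26, T28, T29.

10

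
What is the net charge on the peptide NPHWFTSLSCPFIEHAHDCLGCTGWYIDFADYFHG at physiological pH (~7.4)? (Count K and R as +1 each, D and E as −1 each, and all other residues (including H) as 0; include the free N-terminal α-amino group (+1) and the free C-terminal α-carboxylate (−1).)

Positive (K, R): none → +0.
Negative (D, E): E14, D18, D28, D31 → −4.
The N-terminus (+1) and C-terminus (−1) cancel.
Net charge = (+0) + (−4) = −4.

-4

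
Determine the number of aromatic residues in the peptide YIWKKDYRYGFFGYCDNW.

8

Phenylalanine (F), tryptophan (W), and tyrosine (Y) have aromatic ring side chains.
Matching residues: Y1, W3, Y7, Y9, F11, F12, Y14, W18.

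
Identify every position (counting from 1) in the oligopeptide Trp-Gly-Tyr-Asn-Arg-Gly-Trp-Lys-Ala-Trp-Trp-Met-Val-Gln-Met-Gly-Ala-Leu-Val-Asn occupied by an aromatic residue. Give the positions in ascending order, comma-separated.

1, 3, 7, 10, 11

Matching residues: Trp1, Tyr3, Trp7, Trp10, Trp11.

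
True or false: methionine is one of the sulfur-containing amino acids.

True

Cysteine (C, thiol) and methionine (M, thioether) are the two sulfur-containing amino acids.
Methionine is in this group.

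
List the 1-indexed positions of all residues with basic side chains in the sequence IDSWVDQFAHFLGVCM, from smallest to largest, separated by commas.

10

The basic amino acids are Lys (K), Arg (R), and His (H).
Matching residues: H10.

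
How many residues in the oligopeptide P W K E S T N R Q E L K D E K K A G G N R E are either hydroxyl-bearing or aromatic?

Hydroxyl-bearing: S, T, Y. Aromatic: F, W, Y.
Hydroxyl-bearing residues here: S5, T6 (2).
Aromatic residues here: W2 (1).
(Y belongs to both groups, but none appear in this sequence.) Total = 2 + 1 = 3.

3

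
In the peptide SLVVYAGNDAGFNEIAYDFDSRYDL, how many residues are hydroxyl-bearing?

5

The –OH-bearing residues are Ser, Thr (aliphatic alcohols), and Tyr (phenol).
Matching residues: S1, Y5, Y17, S21, Y23.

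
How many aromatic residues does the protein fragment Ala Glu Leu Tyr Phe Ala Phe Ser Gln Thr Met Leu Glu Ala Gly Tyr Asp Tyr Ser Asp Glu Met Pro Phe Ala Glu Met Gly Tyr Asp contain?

7

Phenylalanine (F), tryptophan (W), and tyrosine (Y) have aromatic ring side chains.
Matching residues: Tyr4, Phe5, Phe7, Tyr16, Tyr18, Phe24, Tyr29.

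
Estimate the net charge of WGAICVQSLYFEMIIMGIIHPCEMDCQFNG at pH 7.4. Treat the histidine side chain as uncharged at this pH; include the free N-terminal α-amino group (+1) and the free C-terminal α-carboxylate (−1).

At pH ~7.4 the Lys and Arg side chains are protonated (+1), the Asp and Glu side chains are deprotonated (−1), and with His taken as neutral all other side chains carry no charge.
Positive (K, R): none → +0.
Negative (D, E): E12, E23, D25 → −3.
The N-terminus (+1) and C-terminus (−1) cancel.
Net charge = (+0) + (−3) = −3.

-3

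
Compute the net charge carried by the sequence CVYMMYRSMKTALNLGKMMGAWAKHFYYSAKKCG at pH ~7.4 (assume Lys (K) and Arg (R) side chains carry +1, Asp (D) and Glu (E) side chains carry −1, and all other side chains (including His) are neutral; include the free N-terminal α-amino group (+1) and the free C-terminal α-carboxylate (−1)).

+6

Positive (K, R): R7, K10, K17, K24, K31, K32 → +6.
Negative (D, E): none → −0.
The N-terminus (+1) and C-terminus (−1) cancel.
Net charge = (+6) + (−0) = +6.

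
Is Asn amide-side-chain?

Yes

Only N (asparagine) and Q (glutamine) carry a side-chain carboxamide.
Asparagine is in this group.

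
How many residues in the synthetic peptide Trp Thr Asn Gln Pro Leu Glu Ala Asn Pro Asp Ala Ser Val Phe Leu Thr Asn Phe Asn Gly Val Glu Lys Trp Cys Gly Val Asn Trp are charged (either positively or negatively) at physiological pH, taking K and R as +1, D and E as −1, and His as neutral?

4

Charged side chains at pH ~7.4: K, R (positive); D, E (negative).
Matching residues: Glu7, Asp11, Glu23, Lys24.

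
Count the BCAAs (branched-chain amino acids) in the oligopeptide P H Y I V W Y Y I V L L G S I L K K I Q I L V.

12

Valine (V), leucine (L), and isoleucine (I) are the branched-chain amino acids.
Matching residues: I4, V5, I9, V10, L11, L12, I15, L16, I19, I21, L22, V23.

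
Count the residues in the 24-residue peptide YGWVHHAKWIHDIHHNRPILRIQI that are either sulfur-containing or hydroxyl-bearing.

1

Sulfur-containing: C, M. Hydroxyl-bearing: S, T, Y.
Sulfur-containing residues here: none (0).
Hydroxyl-bearing residues here: Y1 (1).
The two groups share no amino acid, so total = 0 + 1 = 1.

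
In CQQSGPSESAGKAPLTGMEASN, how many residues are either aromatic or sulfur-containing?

Aromatic: F, W, Y. Sulfur-containing: C, M.
Aromatic residues here: none (0).
Sulfur-containing residues here: C1, M18 (2).
The two groups share no amino acid, so total = 0 + 2 = 2.

2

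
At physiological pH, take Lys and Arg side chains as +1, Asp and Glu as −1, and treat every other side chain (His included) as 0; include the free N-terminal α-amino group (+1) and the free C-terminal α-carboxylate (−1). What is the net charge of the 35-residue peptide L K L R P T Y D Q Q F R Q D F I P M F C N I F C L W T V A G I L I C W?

+1

Positive (K, R): K2, R4, R12 → +3.
Negative (D, E): D8, D14 → −2.
The N-terminus (+1) and C-terminus (−1) cancel.
Net charge = (+3) + (−2) = +1.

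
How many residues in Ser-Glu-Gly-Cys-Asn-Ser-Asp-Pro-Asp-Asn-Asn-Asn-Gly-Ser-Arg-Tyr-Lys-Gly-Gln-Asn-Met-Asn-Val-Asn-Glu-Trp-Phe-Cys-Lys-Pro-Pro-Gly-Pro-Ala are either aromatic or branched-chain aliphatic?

4

Aromatic: F, W, Y. Branched-chain aliphatic: I, L, V.
Aromatic residues here: Tyr16, Trp26, Phe27 (3).
Branched-chain aliphatic residues here: Val23 (1).
The two groups share no amino acid, so total = 3 + 1 = 4.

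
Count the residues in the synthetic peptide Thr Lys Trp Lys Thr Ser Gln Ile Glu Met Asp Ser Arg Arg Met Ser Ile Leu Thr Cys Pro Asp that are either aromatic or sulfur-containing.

Aromatic: F, W, Y. Sulfur-containing: C, M.
Aromatic residues here: Trp3 (1).
Sulfur-containing residues here: Met10, Met15, Cys20 (3).
The two groups share no amino acid, so total = 1 + 3 = 4.

4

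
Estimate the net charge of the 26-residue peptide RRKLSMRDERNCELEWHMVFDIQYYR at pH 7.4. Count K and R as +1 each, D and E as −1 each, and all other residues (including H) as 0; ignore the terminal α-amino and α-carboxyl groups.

+1

Positive (K, R): R1, R2, K3, R7, R10, R26 → +6.
Negative (D, E): D8, E9, E13, E15, D21 → −5.
Net charge = (+6) + (−5) = +1.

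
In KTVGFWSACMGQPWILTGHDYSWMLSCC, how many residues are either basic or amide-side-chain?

3

Basic: H, K, R. Amide-side-chain: N, Q.
Basic residues here: K1, H19 (2).
Amide-side-chain residues here: Q12 (1).
The two groups share no amino acid, so total = 2 + 1 = 3.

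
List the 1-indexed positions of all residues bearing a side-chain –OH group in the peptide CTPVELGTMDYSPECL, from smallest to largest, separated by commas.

2, 8, 11, 12

S, T, and Y are the three residues with a side-chain hydroxyl.
Matching residues: T2, T8, Y11, S12.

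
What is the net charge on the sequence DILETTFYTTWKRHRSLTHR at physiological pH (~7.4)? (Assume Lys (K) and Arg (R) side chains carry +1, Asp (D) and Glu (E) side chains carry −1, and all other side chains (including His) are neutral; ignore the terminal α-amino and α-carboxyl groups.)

Positive (K, R): K12, R13, R15, R20 → +4.
Negative (D, E): D1, E4 → −2.
Net charge = (+4) + (−2) = +2.

+2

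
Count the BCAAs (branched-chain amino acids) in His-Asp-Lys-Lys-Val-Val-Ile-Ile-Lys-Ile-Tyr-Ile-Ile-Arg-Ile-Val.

9

Valine (V), leucine (L), and isoleucine (I) are the branched-chain amino acids.
Matching residues: Val5, Val6, Ile7, Ile8, Ile10, Ile12, Ile13, Ile15, Val16.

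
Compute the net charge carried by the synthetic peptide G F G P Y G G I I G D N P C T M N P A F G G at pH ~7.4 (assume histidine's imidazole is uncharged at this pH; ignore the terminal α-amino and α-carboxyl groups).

-1

Near pH 7.4, K and R contribute +1 each, D and E contribute −1 each, and every other side chain (His included, as stated) is uncharged.
Positive (K, R): none → +0.
Negative (D, E): D11 → −1.
Net charge = (+0) + (−1) = −1.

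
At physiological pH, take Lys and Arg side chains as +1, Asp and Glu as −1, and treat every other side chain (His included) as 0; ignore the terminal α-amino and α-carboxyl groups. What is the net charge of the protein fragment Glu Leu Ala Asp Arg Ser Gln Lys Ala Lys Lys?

Positive (K, R): Arg5, Lys8, Lys10, Lys11 → +4.
Negative (D, E): Glu1, Asp4 → −2.
Net charge = (+4) + (−2) = +2.

+2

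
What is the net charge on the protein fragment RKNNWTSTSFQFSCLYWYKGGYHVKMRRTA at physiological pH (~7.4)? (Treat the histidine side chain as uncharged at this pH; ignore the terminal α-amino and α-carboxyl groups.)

+6

Near pH 7.4, K and R contribute +1 each, D and E contribute −1 each, and every other side chain (His included, as stated) is uncharged.
Positive (K, R): R1, K2, K19, K25, R27, R28 → +6.
Negative (D, E): none → −0.
Net charge = (+6) + (−0) = +6.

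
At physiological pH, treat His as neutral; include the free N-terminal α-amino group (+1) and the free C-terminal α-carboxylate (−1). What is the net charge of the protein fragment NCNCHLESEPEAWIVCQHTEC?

-4

At pH ~7.4 the Lys and Arg side chains are protonated (+1), the Asp and Glu side chains are deprotonated (−1), and with His taken as neutral all other side chains carry no charge.
Positive (K, R): none → +0.
Negative (D, E): E7, E9, E11, E20 → −4.
The N-terminus (+1) and C-terminus (−1) cancel.
Net charge = (+0) + (−4) = −4.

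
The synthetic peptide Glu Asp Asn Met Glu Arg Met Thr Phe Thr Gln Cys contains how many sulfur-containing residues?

Only Cys (C) and Met (M) have a sulfur atom in the side chain.
Matching residues: Met4, Met7, Cys12.

3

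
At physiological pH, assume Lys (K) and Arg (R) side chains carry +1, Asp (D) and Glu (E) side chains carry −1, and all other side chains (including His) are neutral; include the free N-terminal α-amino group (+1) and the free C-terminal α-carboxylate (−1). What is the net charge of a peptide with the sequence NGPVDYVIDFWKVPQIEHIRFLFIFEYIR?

-1

Positive (K, R): K12, R20, R29 → +3.
Negative (D, E): D5, D9, E17, E26 → −4.
The N-terminus (+1) and C-terminus (−1) cancel.
Net charge = (+3) + (−4) = −1.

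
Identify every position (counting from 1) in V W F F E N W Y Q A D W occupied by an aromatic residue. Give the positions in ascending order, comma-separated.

The aromatic amino acids are Phe (F, benzyl), Trp (W, indole), and Tyr (Y, phenol).
Matching residues: W2, F3, F4, W7, Y8, W12.

2, 3, 4, 7, 8, 12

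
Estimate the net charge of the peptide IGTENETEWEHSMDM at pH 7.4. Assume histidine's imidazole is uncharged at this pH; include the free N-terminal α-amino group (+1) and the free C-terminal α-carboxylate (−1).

-5

At pH ~7.4 the Lys and Arg side chains are protonated (+1), the Asp and Glu side chains are deprotonated (−1), and with His taken as neutral all other side chains carry no charge.
Positive (K, R): none → +0.
Negative (D, E): E4, E6, E8, E10, D14 → −5.
The N-terminus (+1) and C-terminus (−1) cancel.
Net charge = (+0) + (−5) = −5.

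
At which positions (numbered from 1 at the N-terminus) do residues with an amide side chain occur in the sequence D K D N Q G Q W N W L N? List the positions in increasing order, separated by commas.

4, 5, 7, 9, 12

Asparagine (N) and glutamine (Q) have uncharged amide side chains.
Matching residues: N4, Q5, Q7, N9, N12.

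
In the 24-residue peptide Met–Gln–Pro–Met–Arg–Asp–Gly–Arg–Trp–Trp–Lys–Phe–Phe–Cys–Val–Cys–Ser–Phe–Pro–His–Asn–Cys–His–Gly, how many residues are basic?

Lysine (K), arginine (R), and histidine (H) have basic, nitrogen-containing side chains.
Matching residues: Arg5, Arg8, Lys11, His20, His23.

5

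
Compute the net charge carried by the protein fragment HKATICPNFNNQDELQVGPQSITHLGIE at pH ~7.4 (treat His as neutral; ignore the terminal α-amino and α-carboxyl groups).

The side chains ionized at physiological pH are Lys/Arg (+1) and Asp/Glu (−1); with His treated as neutral, nothing else contributes.
Positive (K, R): K2 → +1.
Negative (D, E): D13, E14, E28 → −3.
Net charge = (+1) + (−3) = −2.

-2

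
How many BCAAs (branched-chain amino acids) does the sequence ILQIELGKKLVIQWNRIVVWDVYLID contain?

Valine (V), leucine (L), and isoleucine (I) are the branched-chain amino acids.
Matching residues: I1, L2, I4, L6, L10, V11, I12, I17, V18, V19, V22, L24, I25.

13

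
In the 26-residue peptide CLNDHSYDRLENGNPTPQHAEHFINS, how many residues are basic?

4

K, R, and H are the three residues with basic side chains (ε-amine, guanidinium, and imidazole respectively).
Matching residues: H5, R9, H19, H22.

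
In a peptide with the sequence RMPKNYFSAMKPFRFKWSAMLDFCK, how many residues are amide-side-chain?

Asparagine (N) and glutamine (Q) have uncharged amide side chains.
Matching residues: N5.

1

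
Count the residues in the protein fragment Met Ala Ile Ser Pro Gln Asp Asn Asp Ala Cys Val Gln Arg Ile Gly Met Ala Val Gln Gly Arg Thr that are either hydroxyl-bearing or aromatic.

Hydroxyl-bearing: S, T, Y. Aromatic: F, W, Y.
Hydroxyl-bearing residues here: Ser4, Thr23 (2).
Aromatic residues here: none (0).
(Y belongs to both groups, but none appear in this sequence.) Total = 2 + 0 = 2.

2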